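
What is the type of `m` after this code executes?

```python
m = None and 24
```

'and' returns first falsy value (None)

NoneType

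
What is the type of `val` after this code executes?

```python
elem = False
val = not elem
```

'not' always returns bool

bool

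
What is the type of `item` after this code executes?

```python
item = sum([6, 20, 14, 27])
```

sum() of ints returns int

int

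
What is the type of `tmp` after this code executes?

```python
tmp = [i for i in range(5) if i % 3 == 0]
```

A list comprehension [...] produces a list

list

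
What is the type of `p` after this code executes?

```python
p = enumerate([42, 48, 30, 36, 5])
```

enumerate() returns an enumerate iterator object

enumerate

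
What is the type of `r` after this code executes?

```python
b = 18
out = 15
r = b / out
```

int / int always returns float in Python 3 (18 / 15 = 1.2)

float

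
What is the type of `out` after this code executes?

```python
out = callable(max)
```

callable() returns bool

bool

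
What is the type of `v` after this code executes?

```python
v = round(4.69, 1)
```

round() with ndigits arg returns float

float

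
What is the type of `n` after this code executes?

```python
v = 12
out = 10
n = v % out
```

int % int returns int (12 % 10 = 2)

int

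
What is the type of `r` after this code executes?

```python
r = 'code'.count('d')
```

str.count() returns int

int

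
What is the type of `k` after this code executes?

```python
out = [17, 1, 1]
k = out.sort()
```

list.sort() returns None (sorts in place)

NoneType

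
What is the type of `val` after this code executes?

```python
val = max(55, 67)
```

max() of ints returns int

int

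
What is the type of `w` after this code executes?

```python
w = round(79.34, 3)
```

round() with ndigits arg returns float

float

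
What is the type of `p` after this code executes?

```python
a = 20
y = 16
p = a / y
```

int / int always returns float in Python 3 (20 / 16 = 1.25)

float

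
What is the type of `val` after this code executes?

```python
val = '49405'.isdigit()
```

str.isdigit() returns bool

bool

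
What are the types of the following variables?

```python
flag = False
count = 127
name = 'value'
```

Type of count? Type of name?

count is int; name is str

int, str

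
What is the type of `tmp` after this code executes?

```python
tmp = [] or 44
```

'or' returns first truthy value (44, which is int)

int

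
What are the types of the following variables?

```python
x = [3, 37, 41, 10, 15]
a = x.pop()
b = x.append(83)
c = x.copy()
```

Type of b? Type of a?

list.append() returns None; list.pop() returns the element (int)

NoneType, int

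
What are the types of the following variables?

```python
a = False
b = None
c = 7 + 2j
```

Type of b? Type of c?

b is NoneType; c is complex

NoneType, complex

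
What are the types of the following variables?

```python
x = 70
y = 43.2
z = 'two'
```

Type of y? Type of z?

y is float; z is str

float, str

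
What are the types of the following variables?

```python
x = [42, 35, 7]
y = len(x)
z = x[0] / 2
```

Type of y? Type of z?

len() returns int; int / int returns float

int, float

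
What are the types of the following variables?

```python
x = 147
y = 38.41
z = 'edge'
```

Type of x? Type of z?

x is int; z is str

int, str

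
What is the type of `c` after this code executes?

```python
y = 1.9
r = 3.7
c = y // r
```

float // float returns float (floor division preserves float type)

float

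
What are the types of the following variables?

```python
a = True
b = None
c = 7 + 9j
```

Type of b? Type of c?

b is NoneType; c is complex

NoneType, complex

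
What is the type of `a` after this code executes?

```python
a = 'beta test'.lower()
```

str.lower() returns str

str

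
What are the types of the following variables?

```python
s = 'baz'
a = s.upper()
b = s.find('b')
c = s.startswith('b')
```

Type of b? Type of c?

str.find() returns int; str.startswith() returns bool

int, bool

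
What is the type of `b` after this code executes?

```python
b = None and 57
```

'and' returns first falsy value (None)

NoneType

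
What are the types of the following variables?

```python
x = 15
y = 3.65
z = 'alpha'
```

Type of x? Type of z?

x is int; z is str

int, str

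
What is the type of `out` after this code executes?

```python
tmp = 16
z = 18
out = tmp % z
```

int % int returns int (16 % 18 = 16)

int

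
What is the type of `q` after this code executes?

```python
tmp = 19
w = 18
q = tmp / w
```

int / int always returns float in Python 3 (19 / 18 = 1.05556)

float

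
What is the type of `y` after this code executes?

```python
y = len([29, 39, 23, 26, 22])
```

len() always returns int

int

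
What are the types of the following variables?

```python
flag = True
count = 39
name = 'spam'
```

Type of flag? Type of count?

flag is bool; count is int

bool, int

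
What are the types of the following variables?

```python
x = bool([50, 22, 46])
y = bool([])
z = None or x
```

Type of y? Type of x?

bool() returns bool; bool() returns bool

bool, bool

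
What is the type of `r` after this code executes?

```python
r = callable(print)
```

callable() returns bool

bool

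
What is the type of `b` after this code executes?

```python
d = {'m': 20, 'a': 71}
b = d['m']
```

Accessing dict[str, int] with key 'm' returns int value 20

int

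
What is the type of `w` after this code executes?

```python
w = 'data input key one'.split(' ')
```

str.split() returns list

list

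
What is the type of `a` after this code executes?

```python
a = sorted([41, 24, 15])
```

sorted() always returns list

list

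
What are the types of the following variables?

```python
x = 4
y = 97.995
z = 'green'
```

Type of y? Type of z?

y is float; z is str

float, str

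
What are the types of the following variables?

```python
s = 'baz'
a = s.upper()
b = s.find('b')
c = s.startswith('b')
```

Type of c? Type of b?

str.startswith() returns bool; str.find() returns int

bool, int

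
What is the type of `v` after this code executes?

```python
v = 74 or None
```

'or' returns first truthy value (74, int)

int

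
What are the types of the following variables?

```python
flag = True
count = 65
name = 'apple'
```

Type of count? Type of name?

count is int; name is str

int, str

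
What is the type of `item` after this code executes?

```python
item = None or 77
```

'or' with None returns the other value (77, int)

int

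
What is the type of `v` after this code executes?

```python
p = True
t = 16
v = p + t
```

bool + int returns int (True is 1, so 1 + 16 = 17)

int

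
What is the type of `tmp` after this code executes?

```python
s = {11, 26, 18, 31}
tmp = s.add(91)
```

set.add() returns None (mutates in place)

NoneType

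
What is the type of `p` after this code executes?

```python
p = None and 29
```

'and' returns first falsy value (None)

NoneType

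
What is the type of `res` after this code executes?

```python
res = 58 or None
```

'or' returns first truthy value (58, int)

int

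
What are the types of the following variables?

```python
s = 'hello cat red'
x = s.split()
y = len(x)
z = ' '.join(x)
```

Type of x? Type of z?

str.split() returns list; str.join() returns str

list, str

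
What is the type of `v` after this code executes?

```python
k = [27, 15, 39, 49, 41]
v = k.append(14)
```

list.append() returns None (mutates in place)

NoneType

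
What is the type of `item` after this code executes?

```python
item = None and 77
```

'and' returns first falsy value (None)

NoneType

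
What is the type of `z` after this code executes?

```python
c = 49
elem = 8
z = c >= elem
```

Comparison operators return bool

bool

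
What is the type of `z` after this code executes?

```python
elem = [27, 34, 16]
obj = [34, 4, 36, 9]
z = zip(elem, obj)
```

zip() returns a zip iterator object

zip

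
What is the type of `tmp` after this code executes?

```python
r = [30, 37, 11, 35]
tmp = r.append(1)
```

list.append() returns None (mutates in place)

NoneType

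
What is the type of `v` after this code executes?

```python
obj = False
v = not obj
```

'not' always returns bool

bool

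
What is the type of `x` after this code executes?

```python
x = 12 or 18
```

'or' returns the first truthy value (12, which is int)

int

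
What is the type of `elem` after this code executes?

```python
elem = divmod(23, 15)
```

divmod() returns a tuple (quotient, remainder)

tuple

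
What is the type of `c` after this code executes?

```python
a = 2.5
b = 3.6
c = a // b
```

float // float returns float (floor division preserves float type)

float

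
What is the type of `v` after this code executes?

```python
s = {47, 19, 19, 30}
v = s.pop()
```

Popping from a set of ints returns int

int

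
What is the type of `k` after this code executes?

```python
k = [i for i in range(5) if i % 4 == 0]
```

A list comprehension [...] produces a list

list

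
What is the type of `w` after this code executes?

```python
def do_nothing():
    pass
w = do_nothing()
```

A function with no return statement returns None

NoneType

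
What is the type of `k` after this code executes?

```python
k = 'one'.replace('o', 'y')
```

str.replace() returns str

str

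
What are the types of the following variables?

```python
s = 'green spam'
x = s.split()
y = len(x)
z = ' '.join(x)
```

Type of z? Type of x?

str.join() returns str; str.split() returns list

str, list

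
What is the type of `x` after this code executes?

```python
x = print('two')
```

print() returns None

NoneType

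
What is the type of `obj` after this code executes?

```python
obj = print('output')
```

print() returns None

NoneType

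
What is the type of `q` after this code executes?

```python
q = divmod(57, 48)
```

divmod() returns a tuple (quotient, remainder)

tuple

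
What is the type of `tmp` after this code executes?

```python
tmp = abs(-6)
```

abs() of int returns int

int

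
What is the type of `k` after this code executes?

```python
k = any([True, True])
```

any() returns bool

bool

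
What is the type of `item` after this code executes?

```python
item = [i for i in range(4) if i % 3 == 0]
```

A list comprehension [...] produces a list

list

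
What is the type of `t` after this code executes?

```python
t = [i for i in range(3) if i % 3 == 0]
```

A list comprehension [...] produces a list

list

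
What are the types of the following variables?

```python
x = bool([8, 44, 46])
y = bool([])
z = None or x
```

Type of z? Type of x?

None or <bool> returns the bool; bool() returns bool

bool, bool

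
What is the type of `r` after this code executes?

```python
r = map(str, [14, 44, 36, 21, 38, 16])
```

map() returns a map iterator object

map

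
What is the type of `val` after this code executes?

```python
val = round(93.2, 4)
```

round() with ndigits arg returns float

float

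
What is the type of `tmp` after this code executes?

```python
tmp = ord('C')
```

ord() returns int (Unicode code point)

int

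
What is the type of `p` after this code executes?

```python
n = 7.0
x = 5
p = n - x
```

float - int returns float (7.0 - 5 = 2.0)

float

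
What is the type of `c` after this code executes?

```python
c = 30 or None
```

'or' returns first truthy value (30, int)

int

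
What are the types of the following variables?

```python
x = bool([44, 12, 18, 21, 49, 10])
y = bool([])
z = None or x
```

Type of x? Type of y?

bool() returns bool; bool() returns bool

bool, bool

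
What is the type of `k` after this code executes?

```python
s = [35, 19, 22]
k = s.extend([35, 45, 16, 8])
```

list.extend() returns None

NoneType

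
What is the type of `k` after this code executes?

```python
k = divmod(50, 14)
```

divmod() returns a tuple (quotient, remainder)

tuple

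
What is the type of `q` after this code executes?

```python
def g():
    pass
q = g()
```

A function with no return statement returns None

NoneType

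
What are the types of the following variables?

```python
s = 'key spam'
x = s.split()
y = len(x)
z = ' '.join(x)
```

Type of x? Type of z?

str.split() returns list; str.join() returns str

list, str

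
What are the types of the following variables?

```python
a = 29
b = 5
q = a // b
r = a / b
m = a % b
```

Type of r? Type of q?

int / int returns float; int // int returns int

float, int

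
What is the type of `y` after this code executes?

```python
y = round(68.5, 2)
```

round() with ndigits arg returns float

float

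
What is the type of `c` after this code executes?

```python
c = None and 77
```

'and' returns first falsy value (None)

NoneType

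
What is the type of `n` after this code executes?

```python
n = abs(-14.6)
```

abs() of float returns float

float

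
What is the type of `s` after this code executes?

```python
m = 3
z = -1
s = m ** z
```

int ** negative int returns float

float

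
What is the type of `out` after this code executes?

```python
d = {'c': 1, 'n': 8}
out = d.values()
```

.values() returns a dict_values view object

dict_values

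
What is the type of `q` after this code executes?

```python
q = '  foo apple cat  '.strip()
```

str.strip() returns str

str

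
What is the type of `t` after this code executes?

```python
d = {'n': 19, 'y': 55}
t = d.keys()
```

.keys() returns a dict_keys view object

dict_keys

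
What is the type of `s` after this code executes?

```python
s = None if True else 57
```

Ternary: condition is True, if branch (None) taken → NoneType

NoneType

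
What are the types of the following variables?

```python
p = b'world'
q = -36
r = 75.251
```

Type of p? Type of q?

p is bytes; q is int

bytes, int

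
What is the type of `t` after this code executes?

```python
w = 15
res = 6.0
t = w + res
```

int + float returns float (15 + 6.0 = 21.0)

float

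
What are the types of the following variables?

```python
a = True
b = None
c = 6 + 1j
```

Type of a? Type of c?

a is bool; c is complex

bool, complex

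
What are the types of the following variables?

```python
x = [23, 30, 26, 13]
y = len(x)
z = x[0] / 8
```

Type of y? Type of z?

len() returns int; int / int returns float

int, float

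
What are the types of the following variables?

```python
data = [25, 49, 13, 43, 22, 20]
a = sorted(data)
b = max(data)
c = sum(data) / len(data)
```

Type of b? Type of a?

max of ints returns int; sorted() returns list

int, list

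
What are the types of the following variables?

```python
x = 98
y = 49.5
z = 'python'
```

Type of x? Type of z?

x is int; z is str

int, str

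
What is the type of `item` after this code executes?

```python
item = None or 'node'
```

'or' with None returns the other value ('node', str)

str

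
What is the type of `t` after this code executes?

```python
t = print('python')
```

print() returns None

NoneType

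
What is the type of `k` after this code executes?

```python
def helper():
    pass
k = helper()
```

A function with no return statement returns None

NoneType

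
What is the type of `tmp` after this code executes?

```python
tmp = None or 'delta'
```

'or' with None returns the other value ('delta', str)

str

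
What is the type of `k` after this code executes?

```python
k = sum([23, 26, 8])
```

sum() of ints returns int

int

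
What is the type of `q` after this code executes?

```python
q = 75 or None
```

'or' returns first truthy value (75, int)

int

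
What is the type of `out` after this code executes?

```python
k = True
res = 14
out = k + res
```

bool + int returns int (True is 1, so 1 + 14 = 15)

int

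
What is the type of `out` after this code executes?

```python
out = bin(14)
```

bin() returns str representation

str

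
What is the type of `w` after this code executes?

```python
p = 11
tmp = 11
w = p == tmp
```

Equality comparison returns bool

bool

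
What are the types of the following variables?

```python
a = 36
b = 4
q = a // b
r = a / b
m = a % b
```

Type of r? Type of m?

int / int returns float; int % int returns int

float, int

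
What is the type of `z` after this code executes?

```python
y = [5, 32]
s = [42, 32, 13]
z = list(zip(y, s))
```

list(zip(...)) returns a list of tuples

list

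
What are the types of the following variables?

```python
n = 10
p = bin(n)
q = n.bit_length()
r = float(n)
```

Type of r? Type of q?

float() returns float; int.bit_length() returns int

float, int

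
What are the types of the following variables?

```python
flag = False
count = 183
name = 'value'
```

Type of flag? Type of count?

flag is bool; count is int

bool, int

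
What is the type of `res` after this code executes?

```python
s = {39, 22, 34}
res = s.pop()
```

Popping from a set of ints returns int

int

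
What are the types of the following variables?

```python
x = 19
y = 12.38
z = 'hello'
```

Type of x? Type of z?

x is int; z is str

int, str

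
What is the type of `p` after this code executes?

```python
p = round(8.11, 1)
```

round() with ndigits arg returns float

float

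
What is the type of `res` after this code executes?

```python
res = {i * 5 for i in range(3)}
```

A set comprehension {expr for x in iterable} produces a set

set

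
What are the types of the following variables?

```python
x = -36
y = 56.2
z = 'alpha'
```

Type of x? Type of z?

x is int; z is str

int, str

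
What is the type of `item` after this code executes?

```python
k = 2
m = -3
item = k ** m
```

int ** negative int returns float

float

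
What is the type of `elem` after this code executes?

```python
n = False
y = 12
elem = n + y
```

bool + int returns int (False is 0, so 0 + 12 = 12)

int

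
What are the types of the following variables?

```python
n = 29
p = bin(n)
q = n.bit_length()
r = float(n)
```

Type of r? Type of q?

float() returns float; int.bit_length() returns int

float, int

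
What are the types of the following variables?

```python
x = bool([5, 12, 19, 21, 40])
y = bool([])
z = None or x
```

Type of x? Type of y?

bool() returns bool; bool() returns bool

bool, bool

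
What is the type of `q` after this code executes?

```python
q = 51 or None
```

'or' returns first truthy value (51, int)

int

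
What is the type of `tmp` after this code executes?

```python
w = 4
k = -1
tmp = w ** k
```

int ** negative int returns float

float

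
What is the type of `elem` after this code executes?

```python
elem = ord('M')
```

ord() returns int (Unicode code point)

int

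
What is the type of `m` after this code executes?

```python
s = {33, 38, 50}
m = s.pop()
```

Popping from a set of ints returns int

int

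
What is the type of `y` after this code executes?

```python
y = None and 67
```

'and' returns first falsy value (None)

NoneType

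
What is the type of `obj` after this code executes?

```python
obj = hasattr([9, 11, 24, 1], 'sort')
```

hasattr() returns bool

bool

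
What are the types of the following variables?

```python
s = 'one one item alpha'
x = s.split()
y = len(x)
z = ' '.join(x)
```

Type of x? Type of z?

str.split() returns list; str.join() returns str

list, str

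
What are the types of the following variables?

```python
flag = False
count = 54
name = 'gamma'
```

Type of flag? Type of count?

flag is bool; count is int

bool, int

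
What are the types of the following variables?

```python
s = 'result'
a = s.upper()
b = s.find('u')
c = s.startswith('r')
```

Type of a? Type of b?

str.upper() returns str; str.find() returns int

str, int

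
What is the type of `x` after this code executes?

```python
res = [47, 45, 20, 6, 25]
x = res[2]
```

Indexing a list of ints returns int (res[2] = 20)

int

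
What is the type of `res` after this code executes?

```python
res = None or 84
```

'or' with None returns the other value (84, int)

int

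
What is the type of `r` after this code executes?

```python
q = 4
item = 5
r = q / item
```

int / int always returns float in Python 3 (4 / 5 = 0.8)

float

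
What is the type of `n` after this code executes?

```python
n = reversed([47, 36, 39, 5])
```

reversed() on a list returns a list_reverseiterator

list_reverseiterator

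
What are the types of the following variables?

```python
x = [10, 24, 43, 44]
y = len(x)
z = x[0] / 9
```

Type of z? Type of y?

int / int returns float; len() returns int

float, int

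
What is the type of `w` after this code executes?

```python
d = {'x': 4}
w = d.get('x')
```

dict.get() returns the value (int) when key is found

int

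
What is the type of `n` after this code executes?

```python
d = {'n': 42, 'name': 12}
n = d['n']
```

Accessing dict[str, int] with key 'n' returns int value 42

int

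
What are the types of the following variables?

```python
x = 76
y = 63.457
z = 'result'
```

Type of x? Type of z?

x is int; z is str

int, str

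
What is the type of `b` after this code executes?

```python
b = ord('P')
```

ord() returns int (Unicode code point)

int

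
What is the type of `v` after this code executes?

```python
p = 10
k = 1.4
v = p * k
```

int * float returns float (10 * 1.4 = 14.0)

float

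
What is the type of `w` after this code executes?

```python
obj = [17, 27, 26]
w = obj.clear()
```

list.clear() returns None

NoneType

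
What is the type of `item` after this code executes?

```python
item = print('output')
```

print() returns None

NoneType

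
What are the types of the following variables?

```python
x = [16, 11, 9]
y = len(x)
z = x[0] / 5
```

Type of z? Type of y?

int / int returns float; len() returns int

float, int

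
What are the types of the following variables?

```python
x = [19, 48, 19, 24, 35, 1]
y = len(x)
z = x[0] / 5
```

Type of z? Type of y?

int / int returns float; len() returns int

float, int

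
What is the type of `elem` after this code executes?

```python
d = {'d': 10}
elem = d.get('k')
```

dict.get() returns None when key 'k' is not found and no default given

NoneType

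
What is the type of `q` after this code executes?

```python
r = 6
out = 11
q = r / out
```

int / int always returns float in Python 3 (6 / 11 = 0.545455)

float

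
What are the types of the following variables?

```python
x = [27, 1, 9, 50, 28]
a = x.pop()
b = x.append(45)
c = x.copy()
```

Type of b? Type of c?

list.append() returns None; list.copy() returns list

NoneType, list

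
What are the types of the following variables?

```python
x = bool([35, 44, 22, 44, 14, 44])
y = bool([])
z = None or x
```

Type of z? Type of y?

None or <bool> returns the bool; bool() returns bool

bool, bool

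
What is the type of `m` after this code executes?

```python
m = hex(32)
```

hex() returns str representation

str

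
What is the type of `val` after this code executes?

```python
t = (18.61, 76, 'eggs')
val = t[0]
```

Index 0 of tuple is 18.61 which is float

float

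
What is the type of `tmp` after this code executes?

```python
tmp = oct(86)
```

oct() returns str representation

str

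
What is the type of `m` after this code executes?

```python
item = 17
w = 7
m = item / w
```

int / int always returns float in Python 3 (17 / 7 = 2.42857)

float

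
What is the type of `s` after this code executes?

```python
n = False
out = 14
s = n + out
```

bool + int returns int (False is 0, so 0 + 14 = 14)

int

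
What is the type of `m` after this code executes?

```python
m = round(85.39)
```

round() with no ndigits arg returns int

int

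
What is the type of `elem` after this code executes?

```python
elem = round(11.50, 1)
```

round() with ndigits arg returns float

float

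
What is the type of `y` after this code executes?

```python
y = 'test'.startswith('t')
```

str.startswith() returns bool

bool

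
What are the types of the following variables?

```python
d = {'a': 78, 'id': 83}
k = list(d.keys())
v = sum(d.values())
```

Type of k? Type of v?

list(...) returns list; sum of int values returns int

list, int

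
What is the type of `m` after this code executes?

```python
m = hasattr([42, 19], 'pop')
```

hasattr() returns bool

bool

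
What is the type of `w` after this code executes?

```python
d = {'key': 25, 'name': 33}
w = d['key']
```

Accessing dict[str, int] with key 'key' returns int value 25

int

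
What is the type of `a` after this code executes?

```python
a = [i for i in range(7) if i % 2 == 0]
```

A list comprehension [...] produces a list

list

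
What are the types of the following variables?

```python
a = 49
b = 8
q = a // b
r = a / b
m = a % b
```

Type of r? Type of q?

int / int returns float; int // int returns int

float, int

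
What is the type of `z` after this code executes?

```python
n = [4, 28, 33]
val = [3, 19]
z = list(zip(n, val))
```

list(zip(...)) returns a list of tuples

list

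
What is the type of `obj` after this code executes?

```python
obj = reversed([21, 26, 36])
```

reversed() on a list returns a list_reverseiterator

list_reverseiterator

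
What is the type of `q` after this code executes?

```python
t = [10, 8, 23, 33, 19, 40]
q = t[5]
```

Indexing a list of ints returns int (t[5] = 40)

int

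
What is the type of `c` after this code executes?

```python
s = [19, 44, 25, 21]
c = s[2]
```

Indexing a list of ints returns int (s[2] = 25)

int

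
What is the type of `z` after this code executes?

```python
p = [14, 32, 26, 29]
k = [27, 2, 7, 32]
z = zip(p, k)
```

zip() returns a zip iterator object

zip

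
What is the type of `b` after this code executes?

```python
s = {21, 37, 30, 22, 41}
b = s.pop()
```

Popping from a set of ints returns int

int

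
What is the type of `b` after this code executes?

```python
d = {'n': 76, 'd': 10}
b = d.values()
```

.values() returns a dict_values view object

dict_values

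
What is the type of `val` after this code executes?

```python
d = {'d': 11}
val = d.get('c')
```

dict.get() returns None when key 'c' is not found and no default given

NoneType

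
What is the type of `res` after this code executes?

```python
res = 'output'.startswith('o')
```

str.startswith() returns bool

bool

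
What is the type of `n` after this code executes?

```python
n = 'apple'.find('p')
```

str.find() returns int (index, or -1)

int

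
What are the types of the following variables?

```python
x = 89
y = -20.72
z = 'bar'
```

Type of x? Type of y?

x is int; y is float

int, float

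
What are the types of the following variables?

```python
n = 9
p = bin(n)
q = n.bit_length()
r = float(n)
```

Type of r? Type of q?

float() returns float; int.bit_length() returns int

float, int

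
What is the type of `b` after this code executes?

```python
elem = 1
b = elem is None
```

'is' comparison returns bool

bool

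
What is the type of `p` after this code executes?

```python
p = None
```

None has type NoneType

NoneType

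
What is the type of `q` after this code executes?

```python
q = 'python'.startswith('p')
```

str.startswith() returns bool

bool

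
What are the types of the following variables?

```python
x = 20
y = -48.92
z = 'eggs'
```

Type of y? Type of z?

y is float; z is str

float, str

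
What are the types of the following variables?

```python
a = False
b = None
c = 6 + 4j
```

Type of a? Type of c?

a is bool; c is complex

bool, complex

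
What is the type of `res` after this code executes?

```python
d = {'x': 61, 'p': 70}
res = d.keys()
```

.keys() returns a dict_keys view object

dict_keys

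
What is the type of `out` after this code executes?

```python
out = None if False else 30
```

Ternary: condition is False, else branch (30) taken → int

int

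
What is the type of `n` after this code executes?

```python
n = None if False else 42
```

Ternary: condition is False, else branch (42) taken → int

int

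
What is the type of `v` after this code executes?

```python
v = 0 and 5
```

'and' returns the first falsy value (0, which is int)

int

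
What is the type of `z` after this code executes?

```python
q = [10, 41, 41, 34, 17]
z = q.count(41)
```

list.count() returns int

int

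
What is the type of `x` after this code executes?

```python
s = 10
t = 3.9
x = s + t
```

int + float returns float (10 + 3.9 = 13.9)

float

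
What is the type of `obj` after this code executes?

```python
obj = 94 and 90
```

'and' returns the last value when all truthy (90, which is int)

int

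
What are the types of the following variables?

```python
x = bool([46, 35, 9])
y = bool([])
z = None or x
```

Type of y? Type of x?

bool() returns bool; bool() returns bool

bool, bool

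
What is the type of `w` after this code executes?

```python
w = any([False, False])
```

any() returns bool

bool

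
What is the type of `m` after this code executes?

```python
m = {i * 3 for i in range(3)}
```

A set comprehension {expr for x in iterable} produces a set

set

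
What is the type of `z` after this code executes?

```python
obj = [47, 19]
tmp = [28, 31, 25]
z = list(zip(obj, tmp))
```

list(zip(...)) returns a list of tuples

list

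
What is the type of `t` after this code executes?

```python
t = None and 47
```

'and' returns first falsy value (None)

NoneType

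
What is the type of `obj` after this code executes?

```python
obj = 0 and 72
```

'and' returns the first falsy value (0, which is int)

int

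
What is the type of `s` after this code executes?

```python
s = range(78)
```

range() returns a range object

range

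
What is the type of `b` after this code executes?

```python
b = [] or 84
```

'or' returns first truthy value (84, which is int)

int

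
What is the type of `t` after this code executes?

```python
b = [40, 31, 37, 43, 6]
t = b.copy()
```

list.copy() returns list

list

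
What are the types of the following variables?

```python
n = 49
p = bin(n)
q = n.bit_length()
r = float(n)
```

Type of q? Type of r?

int.bit_length() returns int; float() returns float

int, float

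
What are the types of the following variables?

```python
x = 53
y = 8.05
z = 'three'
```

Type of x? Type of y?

x is int; y is float

int, float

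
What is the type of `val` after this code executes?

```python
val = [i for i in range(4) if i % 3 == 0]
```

A list comprehension [...] produces a list

list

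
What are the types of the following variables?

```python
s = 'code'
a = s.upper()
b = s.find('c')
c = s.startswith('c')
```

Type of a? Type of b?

str.upper() returns str; str.find() returns int

str, int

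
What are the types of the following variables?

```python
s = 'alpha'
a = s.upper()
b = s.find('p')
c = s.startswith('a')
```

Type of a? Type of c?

str.upper() returns str; str.startswith() returns bool

str, bool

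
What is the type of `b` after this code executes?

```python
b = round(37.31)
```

round() with no ndigits arg returns int

int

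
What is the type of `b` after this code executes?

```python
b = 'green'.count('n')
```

str.count() returns int

int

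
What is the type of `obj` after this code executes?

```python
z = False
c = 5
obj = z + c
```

bool + int returns int (False is 0, so 0 + 5 = 5)

int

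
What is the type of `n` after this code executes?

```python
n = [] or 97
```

'or' returns first truthy value (97, which is int)

int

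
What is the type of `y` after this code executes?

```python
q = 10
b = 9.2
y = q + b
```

int + float returns float (10 + 9.2 = 19.2)

float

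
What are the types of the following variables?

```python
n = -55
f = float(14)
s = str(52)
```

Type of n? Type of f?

n is int; f is float

int, float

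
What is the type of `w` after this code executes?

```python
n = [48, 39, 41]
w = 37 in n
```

'in' operator returns bool

bool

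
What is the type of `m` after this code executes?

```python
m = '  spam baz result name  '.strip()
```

str.strip() returns str

str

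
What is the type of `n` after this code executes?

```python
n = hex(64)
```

hex() returns str representation

str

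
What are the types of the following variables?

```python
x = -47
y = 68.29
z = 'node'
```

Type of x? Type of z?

x is int; z is str

int, str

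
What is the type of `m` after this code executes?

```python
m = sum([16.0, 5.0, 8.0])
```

sum() of floats returns float

float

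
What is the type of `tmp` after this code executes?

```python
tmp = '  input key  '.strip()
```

str.strip() returns str

str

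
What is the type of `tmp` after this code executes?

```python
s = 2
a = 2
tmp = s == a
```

Equality comparison returns bool

bool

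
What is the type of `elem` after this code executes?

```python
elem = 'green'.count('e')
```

str.count() returns int

int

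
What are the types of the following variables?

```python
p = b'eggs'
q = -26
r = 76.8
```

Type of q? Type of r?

q is int; r is float

int, float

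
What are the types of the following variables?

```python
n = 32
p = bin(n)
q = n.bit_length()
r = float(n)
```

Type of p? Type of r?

bin() returns str; float() returns float

str, float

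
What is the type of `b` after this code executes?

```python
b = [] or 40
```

'or' returns first truthy value (40, which is int)

int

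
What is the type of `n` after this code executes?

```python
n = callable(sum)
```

callable() returns bool

bool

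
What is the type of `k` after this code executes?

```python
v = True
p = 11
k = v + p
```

bool + int returns int (True is 1, so 1 + 11 = 12)

int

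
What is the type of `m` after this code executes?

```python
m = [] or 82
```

'or' returns first truthy value (82, which is int)

int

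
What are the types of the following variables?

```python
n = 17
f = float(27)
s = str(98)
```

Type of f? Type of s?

f is float; s is str

float, str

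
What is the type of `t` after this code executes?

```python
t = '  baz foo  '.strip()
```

str.strip() returns str

str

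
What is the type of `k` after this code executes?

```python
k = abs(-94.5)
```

abs() of float returns float

float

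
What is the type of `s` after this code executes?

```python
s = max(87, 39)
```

max() of ints returns int

int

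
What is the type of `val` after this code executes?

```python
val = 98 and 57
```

'and' returns the last value when all truthy (57, which is int)

int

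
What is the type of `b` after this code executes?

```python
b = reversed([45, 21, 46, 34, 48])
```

reversed() on a list returns a list_reverseiterator

list_reverseiterator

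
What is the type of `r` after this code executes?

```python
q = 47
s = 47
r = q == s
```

Equality comparison returns bool

bool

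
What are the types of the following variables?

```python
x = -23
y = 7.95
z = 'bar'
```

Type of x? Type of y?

x is int; y is float

int, float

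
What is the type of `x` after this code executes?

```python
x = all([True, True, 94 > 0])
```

all() returns bool

bool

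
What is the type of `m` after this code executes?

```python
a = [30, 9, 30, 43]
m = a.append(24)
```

list.append() returns None (mutates in place)

NoneType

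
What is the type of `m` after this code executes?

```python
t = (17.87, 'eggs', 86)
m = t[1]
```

Index 1 of tuple is 'eggs' which is str

str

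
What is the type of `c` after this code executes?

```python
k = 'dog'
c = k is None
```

'is' comparison returns bool

bool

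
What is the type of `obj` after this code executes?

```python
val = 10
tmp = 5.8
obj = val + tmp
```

int + float returns float (10 + 5.8 = 15.8)

float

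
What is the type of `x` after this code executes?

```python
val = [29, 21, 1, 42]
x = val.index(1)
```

list.index() returns int

int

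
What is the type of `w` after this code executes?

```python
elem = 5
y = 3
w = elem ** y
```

int ** positive int returns int (5 ** 3 = 125)

int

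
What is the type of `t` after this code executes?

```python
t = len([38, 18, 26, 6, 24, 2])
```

len() always returns int

int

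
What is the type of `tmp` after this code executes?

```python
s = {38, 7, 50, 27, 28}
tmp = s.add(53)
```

set.add() returns None (mutates in place)

NoneType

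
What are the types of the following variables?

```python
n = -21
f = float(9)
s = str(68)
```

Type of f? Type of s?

f is float; s is str

float, str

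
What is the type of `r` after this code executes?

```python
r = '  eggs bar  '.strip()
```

str.strip() returns str

str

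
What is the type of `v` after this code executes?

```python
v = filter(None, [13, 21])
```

filter() returns a filter iterator object

filter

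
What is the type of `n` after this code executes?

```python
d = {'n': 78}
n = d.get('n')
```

dict.get() returns the value (int) when key is found

int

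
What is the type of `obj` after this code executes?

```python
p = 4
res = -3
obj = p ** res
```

int ** negative int returns float

float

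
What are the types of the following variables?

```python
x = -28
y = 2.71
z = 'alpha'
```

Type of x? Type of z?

x is int; z is str

int, str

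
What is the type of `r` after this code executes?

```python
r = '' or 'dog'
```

'or' returns first truthy value ('dog', which is str)

str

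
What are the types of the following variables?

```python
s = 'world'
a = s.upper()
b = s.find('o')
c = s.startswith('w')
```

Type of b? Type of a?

str.find() returns int; str.upper() returns str

int, str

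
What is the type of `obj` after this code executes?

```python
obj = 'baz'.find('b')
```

str.find() returns int (index, or -1)

int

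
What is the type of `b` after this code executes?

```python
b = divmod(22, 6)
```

divmod() returns a tuple (quotient, remainder)

tuple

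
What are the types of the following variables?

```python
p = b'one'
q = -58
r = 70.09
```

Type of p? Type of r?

p is bytes; r is float

bytes, float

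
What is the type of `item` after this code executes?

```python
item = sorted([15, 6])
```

sorted() always returns list

list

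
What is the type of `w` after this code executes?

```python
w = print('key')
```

print() returns None

NoneType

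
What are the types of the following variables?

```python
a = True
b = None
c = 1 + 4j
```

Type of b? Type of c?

b is NoneType; c is complex

NoneType, complex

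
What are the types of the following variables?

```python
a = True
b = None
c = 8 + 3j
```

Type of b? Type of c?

b is NoneType; c is complex

NoneType, complex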